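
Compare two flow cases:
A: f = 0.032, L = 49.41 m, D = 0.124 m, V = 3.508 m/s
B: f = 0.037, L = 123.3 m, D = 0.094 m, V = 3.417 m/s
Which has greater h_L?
h_L(A) = 7.998 m, h_L(B) = 28.88 m. Answer: B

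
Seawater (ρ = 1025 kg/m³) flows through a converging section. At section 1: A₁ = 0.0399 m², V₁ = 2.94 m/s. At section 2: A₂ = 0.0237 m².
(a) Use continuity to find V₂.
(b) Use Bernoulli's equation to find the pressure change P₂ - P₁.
(a) Continuity: A₁V₁=A₂V₂ -> V₂=A₁V₁/A₂=0.0399*2.94/0.0237=4.95 m/s
(b) Bernoulli: P₂-P₁=0.5*rho*(V₁^2-V₂^2)/1000=0.5*1025*(2.94^2-4.95^2)/1000=-8.128 kPa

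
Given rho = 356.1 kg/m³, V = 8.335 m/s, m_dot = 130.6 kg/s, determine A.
Formula: \dot{m} = \rho A V
Substituting knowns: 130.6 = 356.1·A·8.335
Solving for A: A = 130.6/(356.1·8.335) = 0.044 m²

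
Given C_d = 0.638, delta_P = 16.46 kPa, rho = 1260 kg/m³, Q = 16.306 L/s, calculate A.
Formula: Q = C_d A \sqrt{\frac{2 \Delta P}{\rho}}
Substituting knowns: 16.306 = 0.638·A·√(2·(16.46·1000)/1260)·1000
Solving for A: A = (16.306/1000)/(0.638·√(2·(16.46·1000)/1260)) = 0.005 m²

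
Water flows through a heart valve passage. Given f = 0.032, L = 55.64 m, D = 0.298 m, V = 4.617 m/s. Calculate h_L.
Formula: h_L = f \frac{L}{D} \frac{V^2}{2g}
h_L = 0.032·(55.64/0.298)·4.617²/(2·9.81) = 6.491 m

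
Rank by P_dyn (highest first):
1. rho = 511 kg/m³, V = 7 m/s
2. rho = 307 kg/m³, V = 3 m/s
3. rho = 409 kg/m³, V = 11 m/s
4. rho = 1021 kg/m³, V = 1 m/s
Case 1: P_dyn = 12.52 kPa
Case 2: P_dyn = 1.381 kPa
Case 3: P_dyn = 24.74 kPa
Case 4: P_dyn = 0.5105 kPa
Ranking (highest first): 3, 1, 2, 4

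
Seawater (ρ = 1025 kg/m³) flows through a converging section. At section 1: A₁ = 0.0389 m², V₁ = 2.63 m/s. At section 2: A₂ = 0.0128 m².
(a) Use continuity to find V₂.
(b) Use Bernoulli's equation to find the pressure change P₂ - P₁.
(a) Continuity: A₁V₁=A₂V₂ -> V₂=A₁V₁/A₂=0.0389*2.63/0.0128=7.99 m/s
(b) Bernoulli: P₂-P₁=0.5*rho*(V₁^2-V₂^2)/1000=0.5*1025*(2.63^2-7.99^2)/1000=-29.17 kPa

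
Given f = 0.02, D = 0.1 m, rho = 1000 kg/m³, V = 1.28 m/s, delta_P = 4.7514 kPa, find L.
Formula: \Delta P = f \frac{L}{D} \frac{\rho V^2}{2}
Substituting knowns: 4.7514 = 0.02·(L/0.1)·0.5·1000·1.28²/1000
Solving for L: L = (4.7514·1000)·0.1/(0.02·0.5·1000·1.28²) = 29 m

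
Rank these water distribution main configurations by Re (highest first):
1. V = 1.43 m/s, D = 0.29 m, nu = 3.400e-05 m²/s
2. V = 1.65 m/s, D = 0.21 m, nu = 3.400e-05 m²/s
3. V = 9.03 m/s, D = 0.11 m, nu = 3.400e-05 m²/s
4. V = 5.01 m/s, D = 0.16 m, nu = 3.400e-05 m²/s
Case 1: Re = 12197
Case 2: Re = 10191
Case 3: Re = 29215
Case 4: Re = 23576
Ranking (highest first): 3, 4, 1, 2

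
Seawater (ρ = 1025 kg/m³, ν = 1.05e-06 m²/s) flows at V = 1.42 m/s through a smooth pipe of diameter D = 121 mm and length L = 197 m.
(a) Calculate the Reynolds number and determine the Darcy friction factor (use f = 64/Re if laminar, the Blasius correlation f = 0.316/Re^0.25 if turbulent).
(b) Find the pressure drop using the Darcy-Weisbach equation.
(a) Re = V·D/ν = 1.42·0.121/1.05e-06 = 163640 → turbulent (Re > 4000); f = 0.316/Re^0.25 = 0.316/163640^0.25 = 0.015711 (Blasius is strictly valid for Re ≲ 1e5; used here as the smooth-pipe estimate the problem specifies)
(b) Darcy-Weisbach: ΔP = f·(L/D)·½ρV²/1000 = 0.015711·(197/0.121)·½·1025·1.42²/1000 = 26.43 kPa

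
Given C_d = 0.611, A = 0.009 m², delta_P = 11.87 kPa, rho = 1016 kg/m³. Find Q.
Formula: Q = C_d A \sqrt{\frac{2 \Delta P}{\rho}}
Q = 0.611·0.009·√(2·(11.87·1000)/1016)·1000 = 26.58 L/s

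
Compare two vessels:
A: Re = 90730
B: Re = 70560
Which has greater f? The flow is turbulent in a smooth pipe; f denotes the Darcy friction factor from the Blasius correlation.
f(A) = 0.01821, f(B) = 0.01939. Answer: B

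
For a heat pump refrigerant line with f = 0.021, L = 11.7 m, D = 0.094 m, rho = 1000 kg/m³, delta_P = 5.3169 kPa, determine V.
Formula: \Delta P = f \frac{L}{D} \frac{\rho V^2}{2}
Substituting knowns: 5.3169 = 0.021·(11.7/0.094)·0.5·1000·V²/1000
Solving for V: V = √((5.3169·1000)/(0.021·(11.7/0.094)·0.5·1000)) = 2.017 m/s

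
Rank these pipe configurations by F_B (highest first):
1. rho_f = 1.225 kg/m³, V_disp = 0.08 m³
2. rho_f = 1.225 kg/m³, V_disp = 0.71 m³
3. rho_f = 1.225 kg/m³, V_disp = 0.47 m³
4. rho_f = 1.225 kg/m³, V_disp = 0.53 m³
Case 1: F_B = 0.9614 N
Case 2: F_B = 8.532 N
Case 3: F_B = 5.648 N
Case 4: F_B = 6.369 N
Ranking (highest first): 2, 4, 3, 1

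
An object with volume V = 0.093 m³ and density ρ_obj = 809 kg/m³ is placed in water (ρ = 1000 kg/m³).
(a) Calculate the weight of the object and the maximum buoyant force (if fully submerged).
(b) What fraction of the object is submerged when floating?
(a) W=rho_obj*g*V=809*9.81*0.093=738.1 N; F_B(max)=rho*g*V=1000*9.81*0.093=912.3 N
(b) Floating fraction=rho_obj/rho=809/1000=0.809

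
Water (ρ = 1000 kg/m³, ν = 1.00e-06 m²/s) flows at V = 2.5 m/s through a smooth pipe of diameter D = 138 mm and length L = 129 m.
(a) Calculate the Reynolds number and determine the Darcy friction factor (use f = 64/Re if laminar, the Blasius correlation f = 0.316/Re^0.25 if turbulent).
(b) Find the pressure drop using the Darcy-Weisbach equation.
(a) Re = V·D/ν = 2.5·0.138/1.00e-06 = 345000 → turbulent (Re > 4000); f = 0.316/Re^0.25 = 0.316/345000^0.25 = 0.013039 (Blasius is strictly valid for Re ≲ 1e5; used here as the smooth-pipe estimate the problem specifies)
(b) Darcy-Weisbach: ΔP = f·(L/D)·½ρV²/1000 = 0.013039·(129/0.138)·½·1000·2.5²/1000 = 38.09 kPa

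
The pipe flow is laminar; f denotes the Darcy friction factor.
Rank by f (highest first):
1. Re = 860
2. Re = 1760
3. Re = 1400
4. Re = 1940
Case 1: f = 0.07442
Case 2: f = 0.03636
Case 3: f = 0.04571
Case 4: f = 0.03299
Ranking (highest first): 1, 3, 2, 4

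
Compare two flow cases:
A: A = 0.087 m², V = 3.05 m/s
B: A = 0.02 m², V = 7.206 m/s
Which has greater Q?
Q(A) = 265.3 L/s, Q(B) = 144.1 L/s. Answer: A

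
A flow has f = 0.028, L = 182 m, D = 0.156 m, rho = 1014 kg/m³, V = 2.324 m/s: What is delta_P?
Formula: \Delta P = f \frac{L}{D} \frac{\rho V^2}{2}
delta_P = 0.028·(182/0.156)·0.5·1014·2.324²/1000 = 89.45 kPa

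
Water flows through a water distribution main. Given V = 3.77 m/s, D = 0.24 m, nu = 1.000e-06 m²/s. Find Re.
Formula: Re = \frac{V D}{\nu}
Re = 3.77·0.24/1.000e-06 = 904800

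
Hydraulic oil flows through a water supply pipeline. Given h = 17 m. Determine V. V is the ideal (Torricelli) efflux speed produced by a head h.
Formula: V = \sqrt{2 g h}
V = √(2·9.81·17) = 18.26 m/s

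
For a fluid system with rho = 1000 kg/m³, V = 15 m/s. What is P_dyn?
Formula: P_{dyn} = \frac{1}{2} \rho V^2
P_dyn = 0.5·1000·15²/1000 = 112.5 kPa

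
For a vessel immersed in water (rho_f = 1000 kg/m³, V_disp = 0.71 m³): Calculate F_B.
Formula: F_B = \rho_f g V_{disp}
F_B = 1000·9.81·0.71 = 6965 N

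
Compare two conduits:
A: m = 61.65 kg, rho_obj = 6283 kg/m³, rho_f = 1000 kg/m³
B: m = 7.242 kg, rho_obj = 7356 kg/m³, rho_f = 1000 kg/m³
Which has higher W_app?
W_app(A) = 508.5 N, W_app(B) = 61.39 N. Answer: A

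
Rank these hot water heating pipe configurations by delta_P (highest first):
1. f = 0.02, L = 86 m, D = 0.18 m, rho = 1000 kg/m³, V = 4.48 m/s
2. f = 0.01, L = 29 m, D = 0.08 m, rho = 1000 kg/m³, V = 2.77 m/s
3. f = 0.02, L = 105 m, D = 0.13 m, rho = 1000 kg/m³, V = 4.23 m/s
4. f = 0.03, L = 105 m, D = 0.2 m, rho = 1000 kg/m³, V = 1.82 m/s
Case 1: delta_P = 95.89 kPa
Case 2: delta_P = 13.91 kPa
Case 3: delta_P = 144.5 kPa
Case 4: delta_P = 26.09 kPa
Ranking (highest first): 3, 1, 4, 2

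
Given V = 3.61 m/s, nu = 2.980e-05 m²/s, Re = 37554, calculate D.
Formula: Re = \frac{V D}{\nu}
Substituting knowns: 37554 = 3.61·D/2.980e-05
Solving for D: D = 37554·2.980e-05/3.61 = 0.31 m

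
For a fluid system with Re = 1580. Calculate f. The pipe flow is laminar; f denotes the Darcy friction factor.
Formula: f = \frac{64}{Re}
f = 64/1580 = 0.04051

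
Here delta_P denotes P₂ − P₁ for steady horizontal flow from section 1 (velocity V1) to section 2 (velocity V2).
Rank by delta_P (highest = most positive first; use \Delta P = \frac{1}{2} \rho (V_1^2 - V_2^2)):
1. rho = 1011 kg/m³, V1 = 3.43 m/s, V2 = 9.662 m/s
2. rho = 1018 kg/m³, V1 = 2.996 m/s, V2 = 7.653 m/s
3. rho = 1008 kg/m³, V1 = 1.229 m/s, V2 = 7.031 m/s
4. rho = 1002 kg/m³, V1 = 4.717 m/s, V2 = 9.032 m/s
Case 1: delta_P = -41.24 kPa
Case 2: delta_P = -25.24 kPa
Case 3: delta_P = -24.15 kPa
Case 4: delta_P = -29.72 kPa
Ranking (highest first): 3, 2, 4, 1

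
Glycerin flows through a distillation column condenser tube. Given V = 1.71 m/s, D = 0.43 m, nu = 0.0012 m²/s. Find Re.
Formula: Re = \frac{V D}{\nu}
Re = 1.71·0.43/0.0012 = 612.8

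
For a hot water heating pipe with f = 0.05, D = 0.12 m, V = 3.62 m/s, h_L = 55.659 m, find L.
Formula: h_L = f \frac{L}{D} \frac{V^2}{2g}
Substituting knowns: 55.659 = 0.05·(L/0.12)·3.62²/(2·9.81)
Solving for L: L = 55.659·2·9.81·0.12/(0.05·3.62²) = 200 m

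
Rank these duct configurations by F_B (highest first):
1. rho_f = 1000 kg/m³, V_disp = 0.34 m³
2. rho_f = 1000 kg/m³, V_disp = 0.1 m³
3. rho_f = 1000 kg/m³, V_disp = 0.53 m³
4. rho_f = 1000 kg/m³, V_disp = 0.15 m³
Case 1: F_B = 3335 N
Case 2: F_B = 981 N
Case 3: F_B = 5199 N
Case 4: F_B = 1472 N
Ranking (highest first): 3, 1, 4, 2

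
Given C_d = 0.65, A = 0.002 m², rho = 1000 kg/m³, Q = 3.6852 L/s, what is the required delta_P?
Formula: Q = C_d A \sqrt{\frac{2 \Delta P}{\rho}}
Substituting knowns: 3.6852 = 0.65·0.002·√(2·(delta_P·1000)/1000)·1000
Solving for delta_P: delta_P = ((3.6852/1000)/(0.65·0.002))²·1000/2/1000 = 4.018 kPa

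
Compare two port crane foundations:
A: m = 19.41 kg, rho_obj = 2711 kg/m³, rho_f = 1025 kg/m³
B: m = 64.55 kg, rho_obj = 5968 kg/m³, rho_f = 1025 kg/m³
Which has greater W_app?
W_app(A) = 118.4 N, W_app(B) = 524.5 N. Answer: B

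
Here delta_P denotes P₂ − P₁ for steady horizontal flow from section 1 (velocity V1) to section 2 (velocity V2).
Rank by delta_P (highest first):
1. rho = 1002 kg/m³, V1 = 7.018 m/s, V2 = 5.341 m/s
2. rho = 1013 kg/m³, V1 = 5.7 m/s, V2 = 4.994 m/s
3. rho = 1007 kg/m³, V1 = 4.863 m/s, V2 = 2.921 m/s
Case 1: delta_P = 10.38 kPa
Case 2: delta_P = 3.824 kPa
Case 3: delta_P = 7.611 kPa
Ranking (highest first): 1, 3, 2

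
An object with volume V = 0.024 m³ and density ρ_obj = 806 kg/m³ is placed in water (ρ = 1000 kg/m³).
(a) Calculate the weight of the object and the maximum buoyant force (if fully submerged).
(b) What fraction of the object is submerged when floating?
(a) W=rho_obj*g*V=806*9.81*0.024=189.8 N; F_B(max)=rho*g*V=1000*9.81*0.024=235.4 N
(b) Floating fraction=rho_obj/rho=806/1000=0.806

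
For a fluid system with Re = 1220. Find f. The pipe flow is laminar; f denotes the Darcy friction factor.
Formula: f = \frac{64}{Re}
f = 64/1220 = 0.05246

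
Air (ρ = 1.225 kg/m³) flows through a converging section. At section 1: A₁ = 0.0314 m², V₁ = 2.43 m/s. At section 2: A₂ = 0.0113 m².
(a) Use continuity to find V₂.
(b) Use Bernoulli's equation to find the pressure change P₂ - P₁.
(a) Continuity: A₁V₁=A₂V₂ -> V₂=A₁V₁/A₂=0.0314*2.43/0.0113=6.75 m/s
(b) Bernoulli: P₂-P₁=0.5*rho*(V₁^2-V₂^2)/1000=0.5*1.225*(2.43^2-6.75^2)/1000=-0.02429 kPa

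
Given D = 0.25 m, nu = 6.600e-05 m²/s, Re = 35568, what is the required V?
Formula: Re = \frac{V D}{\nu}
Substituting knowns: 35568 = V·0.25/6.600e-05
Solving for V: V = 35568·6.600e-05/0.25 = 9.39 m/s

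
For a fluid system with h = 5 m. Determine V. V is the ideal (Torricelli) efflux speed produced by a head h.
Formula: V = \sqrt{2 g h}
V = √(2·9.81·5) = 9.905 m/s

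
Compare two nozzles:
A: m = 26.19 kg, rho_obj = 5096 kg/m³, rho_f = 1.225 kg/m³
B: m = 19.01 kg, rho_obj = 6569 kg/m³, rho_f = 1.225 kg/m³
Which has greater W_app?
W_app(A) = 256.9 N, W_app(B) = 186.5 N. Answer: A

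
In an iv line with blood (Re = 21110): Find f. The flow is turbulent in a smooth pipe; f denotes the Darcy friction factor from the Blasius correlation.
Formula: f = \frac{0.316}{Re^{0.25}}
f = 0.316/21110^0.25 = 0.02622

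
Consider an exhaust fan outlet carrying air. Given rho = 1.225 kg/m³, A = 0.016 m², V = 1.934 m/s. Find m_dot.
Formula: \dot{m} = \rho A V
m_dot = 1.225·0.016·1.934 = 0.03791 kg/s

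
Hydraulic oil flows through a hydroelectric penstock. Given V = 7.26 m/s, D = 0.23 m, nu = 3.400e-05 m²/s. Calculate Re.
Formula: Re = \frac{V D}{\nu}
Re = 7.26·0.23/3.400e-05 = 49112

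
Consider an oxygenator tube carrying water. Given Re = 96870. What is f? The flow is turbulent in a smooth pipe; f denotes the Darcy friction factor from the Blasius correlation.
Formula: f = \frac{0.316}{Re^{0.25}}
f = 0.316/96870^0.25 = 0.01791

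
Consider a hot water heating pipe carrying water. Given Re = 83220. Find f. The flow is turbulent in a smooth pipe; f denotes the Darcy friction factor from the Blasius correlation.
Formula: f = \frac{0.316}{Re^{0.25}}
f = 0.316/83220^0.25 = 0.01861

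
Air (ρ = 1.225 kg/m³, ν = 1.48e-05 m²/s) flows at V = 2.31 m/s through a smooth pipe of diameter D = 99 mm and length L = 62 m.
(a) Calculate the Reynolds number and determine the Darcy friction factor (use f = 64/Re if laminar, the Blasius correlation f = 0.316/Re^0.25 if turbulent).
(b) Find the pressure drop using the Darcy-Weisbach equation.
(a) Re = V·D/ν = 2.31·0.099/1.48e-05 = 15452 → turbulent (Re > 4000); f = 0.316/Re^0.25 = 0.316/15452^0.25 = 0.028343
(b) Darcy-Weisbach: ΔP = f·(L/D)·½ρV²/1000 = 0.028343·(62/0.099)·½·1.225·2.31²/1000 = 0.05801 kPa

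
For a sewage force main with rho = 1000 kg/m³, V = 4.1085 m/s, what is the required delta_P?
Formula: V = \sqrt{\frac{2 \Delta P}{\rho}}
Substituting knowns: 4.1085 = √(2·(delta_P·1000)/1000)
Solving for delta_P: delta_P = 4.1085²·1000/2/1000 = 8.44 kPa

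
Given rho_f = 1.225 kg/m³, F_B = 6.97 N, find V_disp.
Formula: F_B = \rho_f g V_{disp}
Substituting knowns: 6.97 = 1.225·9.81·V_disp
Solving for V_disp: V_disp = 6.97/(1.225·9.81) = 0.58 m³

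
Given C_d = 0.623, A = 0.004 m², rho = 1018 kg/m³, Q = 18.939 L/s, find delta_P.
Formula: Q = C_d A \sqrt{\frac{2 \Delta P}{\rho}}
Substituting knowns: 18.939 = 0.623·0.004·√(2·(delta_P·1000)/1018)·1000
Solving for delta_P: delta_P = ((18.939/1000)/(0.623·0.004))²·1018/2/1000 = 29.4 kPa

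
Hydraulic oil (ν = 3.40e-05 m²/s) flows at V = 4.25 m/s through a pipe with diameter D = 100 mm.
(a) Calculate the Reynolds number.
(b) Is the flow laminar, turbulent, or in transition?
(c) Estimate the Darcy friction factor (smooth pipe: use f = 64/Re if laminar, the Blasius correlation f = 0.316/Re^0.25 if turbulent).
(a) Re = V·D/ν = 4.25·0.1/3.40e-05 = 12500
(b) Flow regime: turbulent (Re > 4000)
(c) Friction factor: f = 0.316/Re^0.25 = 0.316/12500^0.25 = 0.02989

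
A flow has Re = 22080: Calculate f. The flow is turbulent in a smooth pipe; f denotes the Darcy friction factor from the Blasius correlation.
Formula: f = \frac{0.316}{Re^{0.25}}
f = 0.316/22080^0.25 = 0.02592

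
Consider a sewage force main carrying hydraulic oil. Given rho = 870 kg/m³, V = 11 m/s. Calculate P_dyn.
Formula: P_{dyn} = \frac{1}{2} \rho V^2
P_dyn = 0.5·870·11²/1000 = 52.63 kPa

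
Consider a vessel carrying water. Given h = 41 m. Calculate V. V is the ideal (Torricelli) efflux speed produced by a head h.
Formula: V = \sqrt{2 g h}
V = √(2·9.81·41) = 28.36 m/s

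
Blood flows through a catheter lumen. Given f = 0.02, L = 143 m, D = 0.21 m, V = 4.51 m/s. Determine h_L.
Formula: h_L = f \frac{L}{D} \frac{V^2}{2g}
h_L = 0.02·(143/0.21)·4.51²/(2·9.81) = 14.12 m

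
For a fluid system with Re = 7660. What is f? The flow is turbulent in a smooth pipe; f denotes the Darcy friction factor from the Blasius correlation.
Formula: f = \frac{0.316}{Re^{0.25}}
f = 0.316/7660^0.25 = 0.03378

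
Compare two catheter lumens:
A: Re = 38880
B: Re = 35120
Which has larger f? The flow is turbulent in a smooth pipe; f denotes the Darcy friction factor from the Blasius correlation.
f(A) = 0.0225, f(B) = 0.02308. Answer: B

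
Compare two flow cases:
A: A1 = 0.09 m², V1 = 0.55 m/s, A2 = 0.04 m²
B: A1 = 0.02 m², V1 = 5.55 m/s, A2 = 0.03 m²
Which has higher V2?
V2(A) = 1.238 m/s, V2(B) = 3.7 m/s. Answer: B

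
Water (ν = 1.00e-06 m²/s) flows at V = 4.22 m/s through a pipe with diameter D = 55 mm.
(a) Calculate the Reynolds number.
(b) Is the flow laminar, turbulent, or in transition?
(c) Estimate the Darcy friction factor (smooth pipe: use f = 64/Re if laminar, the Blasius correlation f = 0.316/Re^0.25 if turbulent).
(a) Re = V·D/ν = 4.22·0.055/1.00e-06 = 232100
(b) Flow regime: turbulent (Re > 4000)
(c) Friction factor: f = 0.316/Re^0.25 = 0.316/232100^0.25 = 0.0144 (Blasius is strictly valid for Re ≲ 1e5; used here as the smooth-pipe estimate the problem specifies)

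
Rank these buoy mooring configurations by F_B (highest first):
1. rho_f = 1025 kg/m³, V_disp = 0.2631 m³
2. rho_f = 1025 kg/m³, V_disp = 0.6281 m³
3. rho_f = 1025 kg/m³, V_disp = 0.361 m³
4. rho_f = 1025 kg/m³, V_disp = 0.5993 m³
Case 1: F_B = 2646 N
Case 2: F_B = 6316 N
Case 3: F_B = 3630 N
Case 4: F_B = 6026 N
Ranking (highest first): 2, 4, 3, 1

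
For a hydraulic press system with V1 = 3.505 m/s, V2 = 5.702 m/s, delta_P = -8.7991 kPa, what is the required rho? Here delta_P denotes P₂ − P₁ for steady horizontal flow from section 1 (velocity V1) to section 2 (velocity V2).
Formula: \Delta P = \frac{1}{2} \rho (V_1^2 - V_2^2)
Substituting knowns: -8.7991 = 0.5·rho·(3.505² − 5.702²)/1000
Solving for rho: rho = 2·(-8.7991·1000)/(3.505² − 5.702²) = 870 kg/m³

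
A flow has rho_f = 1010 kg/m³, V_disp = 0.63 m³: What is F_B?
Formula: F_B = \rho_f g V_{disp}
F_B = 1010·9.81·0.63 = 6242 N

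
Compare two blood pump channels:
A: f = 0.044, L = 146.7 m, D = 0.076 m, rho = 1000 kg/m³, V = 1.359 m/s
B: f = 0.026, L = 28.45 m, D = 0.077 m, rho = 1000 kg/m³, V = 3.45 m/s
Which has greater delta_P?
delta_P(A) = 78.43 kPa, delta_P(B) = 57.17 kPa. Answer: A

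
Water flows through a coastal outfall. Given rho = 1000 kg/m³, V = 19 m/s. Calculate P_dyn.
Formula: P_{dyn} = \frac{1}{2} \rho V^2
P_dyn = 0.5·1000·19²/1000 = 180.5 kPa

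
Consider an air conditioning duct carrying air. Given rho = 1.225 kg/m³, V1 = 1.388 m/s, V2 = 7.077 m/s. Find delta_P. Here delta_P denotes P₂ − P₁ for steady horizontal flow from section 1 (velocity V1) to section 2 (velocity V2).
Formula: \Delta P = \frac{1}{2} \rho (V_1^2 - V_2^2)
delta_P = 0.5·1.225·(1.388² − 7.077²)/1000 = -0.0295 kPa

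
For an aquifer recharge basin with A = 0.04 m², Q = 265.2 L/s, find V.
Formula: Q = A V
Substituting knowns: 265.2 = 0.04·V·1000
Solving for V: V = (265.2/1000)/0.04 = 6.63 m/s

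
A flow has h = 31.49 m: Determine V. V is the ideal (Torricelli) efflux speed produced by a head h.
Formula: V = \sqrt{2 g h}
V = √(2·9.81·31.49) = 24.86 m/s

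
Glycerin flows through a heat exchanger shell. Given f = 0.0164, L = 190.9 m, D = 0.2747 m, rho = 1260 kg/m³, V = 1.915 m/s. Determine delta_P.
Formula: \Delta P = f \frac{L}{D} \frac{\rho V^2}{2}
delta_P = 0.0164·(190.9/0.2747)·0.5·1260·1.915²/1000 = 26.33 kPa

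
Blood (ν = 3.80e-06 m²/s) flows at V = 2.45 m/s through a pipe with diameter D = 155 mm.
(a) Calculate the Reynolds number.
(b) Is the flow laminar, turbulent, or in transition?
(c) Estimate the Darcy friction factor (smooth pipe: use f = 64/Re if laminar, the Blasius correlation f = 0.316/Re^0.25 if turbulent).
(a) Re = V·D/ν = 2.45·0.155/3.80e-06 = 99934
(b) Flow regime: turbulent (Re > 4000)
(c) Friction factor: f = 0.316/Re^0.25 = 0.316/99934^0.25 = 0.01777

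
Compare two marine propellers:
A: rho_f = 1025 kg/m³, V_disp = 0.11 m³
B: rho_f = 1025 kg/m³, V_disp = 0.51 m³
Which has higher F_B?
F_B(A) = 1106 N, F_B(B) = 5128 N. Answer: B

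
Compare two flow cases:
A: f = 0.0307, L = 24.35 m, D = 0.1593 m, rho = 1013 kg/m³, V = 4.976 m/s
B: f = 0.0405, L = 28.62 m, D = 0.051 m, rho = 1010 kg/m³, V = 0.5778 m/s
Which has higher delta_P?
delta_P(A) = 58.85 kPa, delta_P(B) = 3.832 kPa. Answer: A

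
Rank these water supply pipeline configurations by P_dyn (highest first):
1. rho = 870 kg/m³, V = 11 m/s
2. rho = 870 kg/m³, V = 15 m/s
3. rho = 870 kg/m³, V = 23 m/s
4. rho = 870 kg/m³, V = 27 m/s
Case 1: P_dyn = 52.63 kPa
Case 2: P_dyn = 97.88 kPa
Case 3: P_dyn = 230.1 kPa
Case 4: P_dyn = 317.1 kPa
Ranking (highest first): 4, 3, 2, 1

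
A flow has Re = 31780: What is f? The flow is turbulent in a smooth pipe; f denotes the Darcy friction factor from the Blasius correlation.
Formula: f = \frac{0.316}{Re^{0.25}}
f = 0.316/31780^0.25 = 0.02367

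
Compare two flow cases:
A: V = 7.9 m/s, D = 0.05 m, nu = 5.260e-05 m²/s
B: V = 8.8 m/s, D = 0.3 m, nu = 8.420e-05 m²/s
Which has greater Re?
Re(A) = 7510, Re(B) = 31354. Answer: B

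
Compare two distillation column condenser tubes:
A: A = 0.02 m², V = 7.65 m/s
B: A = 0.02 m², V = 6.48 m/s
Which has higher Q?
Q(A) = 153 L/s, Q(B) = 129.6 L/s. Answer: A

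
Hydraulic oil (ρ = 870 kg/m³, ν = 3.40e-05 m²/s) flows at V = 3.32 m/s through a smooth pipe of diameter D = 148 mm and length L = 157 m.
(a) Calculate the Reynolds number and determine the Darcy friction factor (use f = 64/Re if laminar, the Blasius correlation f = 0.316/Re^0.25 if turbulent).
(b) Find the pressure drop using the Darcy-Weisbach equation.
(a) Re = V·D/ν = 3.32·0.148/3.40e-05 = 14452 → turbulent (Re > 4000); f = 0.316/Re^0.25 = 0.316/14452^0.25 = 0.028821
(b) Darcy-Weisbach: ΔP = f·(L/D)·½ρV²/1000 = 0.028821·(157/0.148)·½·870·3.32²/1000 = 146.6 kPa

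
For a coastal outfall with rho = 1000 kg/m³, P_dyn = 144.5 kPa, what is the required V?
Formula: P_{dyn} = \frac{1}{2} \rho V^2
Substituting knowns: 144.5 = 0.5·1000·V²/1000
Solving for V: V = √(2·(144.5·1000)/1000) = 17 m/s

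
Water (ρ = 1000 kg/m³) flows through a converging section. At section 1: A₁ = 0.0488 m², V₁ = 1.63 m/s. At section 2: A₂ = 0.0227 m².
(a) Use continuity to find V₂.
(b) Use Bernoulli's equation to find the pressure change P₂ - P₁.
(a) Continuity: A₁V₁=A₂V₂ -> V₂=A₁V₁/A₂=0.0488*1.63/0.0227=3.50 m/s
(b) Bernoulli: P₂-P₁=0.5*rho*(V₁^2-V₂^2)/1000=0.5*1000*(1.63^2-3.50^2)/1000=-4.797 kPa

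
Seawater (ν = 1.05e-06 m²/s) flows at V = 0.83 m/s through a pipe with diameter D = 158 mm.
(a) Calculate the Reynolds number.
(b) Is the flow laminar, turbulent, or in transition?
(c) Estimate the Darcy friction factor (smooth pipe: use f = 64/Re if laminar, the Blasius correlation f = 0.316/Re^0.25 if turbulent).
(a) Re = V·D/ν = 0.83·0.158/1.05e-06 = 124900
(b) Flow regime: turbulent (Re > 4000)
(c) Friction factor: f = 0.316/Re^0.25 = 0.316/124900^0.25 = 0.01681 (Blasius is strictly valid for Re ≲ 1e5; used here as the smooth-pipe estimate the problem specifies)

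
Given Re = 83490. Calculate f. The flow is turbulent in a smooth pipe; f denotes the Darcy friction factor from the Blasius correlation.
Formula: f = \frac{0.316}{Re^{0.25}}
f = 0.316/83490^0.25 = 0.01859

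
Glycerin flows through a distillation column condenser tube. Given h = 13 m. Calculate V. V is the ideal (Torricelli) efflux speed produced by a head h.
Formula: V = \sqrt{2 g h}
V = √(2·9.81·13) = 15.97 m/s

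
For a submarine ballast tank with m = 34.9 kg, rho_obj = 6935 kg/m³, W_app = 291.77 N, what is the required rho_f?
Formula: W_{app} = mg\left(1 - \frac{\rho_f}{\rho_{obj}}\right)
Substituting knowns: 291.77 = 34.9·9.81·(1 − rho_f/6935)
Solving for rho_f: rho_f = 6935·(1 − 291.77/(34.9·9.81)) = 1025 kg/m³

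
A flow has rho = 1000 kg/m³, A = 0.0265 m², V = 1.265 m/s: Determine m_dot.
Formula: \dot{m} = \rho A V
m_dot = 1000·0.0265·1.265 = 33.52 kg/s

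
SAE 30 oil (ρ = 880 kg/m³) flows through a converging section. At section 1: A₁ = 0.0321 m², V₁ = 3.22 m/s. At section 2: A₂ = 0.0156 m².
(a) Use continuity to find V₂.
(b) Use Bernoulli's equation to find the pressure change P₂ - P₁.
(a) Continuity: A₁V₁=A₂V₂ -> V₂=A₁V₁/A₂=0.0321*3.22/0.0156=6.63 m/s
(b) Bernoulli: P₂-P₁=0.5*rho*(V₁^2-V₂^2)/1000=0.5*880*(3.22^2-6.63^2)/1000=-14.78 kPa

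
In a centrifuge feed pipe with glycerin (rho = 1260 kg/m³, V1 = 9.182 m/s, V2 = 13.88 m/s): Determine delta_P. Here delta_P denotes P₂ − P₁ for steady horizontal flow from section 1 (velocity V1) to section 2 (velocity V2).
Formula: \Delta P = \frac{1}{2} \rho (V_1^2 - V_2^2)
delta_P = 0.5·1260·(9.182² − 13.88²)/1000 = -68.26 kPa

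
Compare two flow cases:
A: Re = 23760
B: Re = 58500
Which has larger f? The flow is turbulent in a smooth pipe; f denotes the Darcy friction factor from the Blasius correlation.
f(A) = 0.02545, f(B) = 0.02032. Answer: A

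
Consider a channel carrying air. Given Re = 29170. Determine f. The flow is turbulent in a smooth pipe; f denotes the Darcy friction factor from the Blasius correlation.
Formula: f = \frac{0.316}{Re^{0.25}}
f = 0.316/29170^0.25 = 0.02418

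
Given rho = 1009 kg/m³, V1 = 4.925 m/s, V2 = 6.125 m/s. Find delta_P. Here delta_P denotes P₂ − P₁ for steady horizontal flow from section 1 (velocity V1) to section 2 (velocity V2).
Formula: \Delta P = \frac{1}{2} \rho (V_1^2 - V_2^2)
delta_P = 0.5·1009·(4.925² − 6.125²)/1000 = -6.69 kPa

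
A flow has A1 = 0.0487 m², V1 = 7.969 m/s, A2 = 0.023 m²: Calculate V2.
Formula: V_2 = \frac{A_1 V_1}{A_2}
V2 = 0.0487·7.969/0.023 = 16.87 m/s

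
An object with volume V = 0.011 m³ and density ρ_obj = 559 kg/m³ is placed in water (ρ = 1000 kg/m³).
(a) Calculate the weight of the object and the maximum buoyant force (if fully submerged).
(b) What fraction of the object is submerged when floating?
(a) W=rho_obj*g*V=559*9.81*0.011=60.3 N; F_B(max)=rho*g*V=1000*9.81*0.011=107.9 N
(b) Floating fraction=rho_obj/rho=559/1000=0.559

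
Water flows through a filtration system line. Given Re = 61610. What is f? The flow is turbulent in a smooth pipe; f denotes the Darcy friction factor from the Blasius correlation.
Formula: f = \frac{0.316}{Re^{0.25}}
f = 0.316/61610^0.25 = 0.02006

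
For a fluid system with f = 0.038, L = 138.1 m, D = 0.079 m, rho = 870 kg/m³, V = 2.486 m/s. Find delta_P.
Formula: \Delta P = f \frac{L}{D} \frac{\rho V^2}{2}
delta_P = 0.038·(138.1/0.079)·0.5·870·2.486²/1000 = 178.6 kPa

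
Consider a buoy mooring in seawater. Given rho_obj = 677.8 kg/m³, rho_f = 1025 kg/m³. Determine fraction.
Formula: f_{sub} = \frac{\rho_{obj}}{\rho_f}
fraction = 677.8/1025 = 0.6613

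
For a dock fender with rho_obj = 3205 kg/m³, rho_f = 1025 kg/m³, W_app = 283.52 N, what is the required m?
Formula: W_{app} = mg\left(1 - \frac{\rho_f}{\rho_{obj}}\right)
Substituting knowns: 283.52 = m·9.81·(1 − 1025/3205)
Solving for m: m = 283.52/(9.81·(1 − 1025/3205)) = 42.49 kg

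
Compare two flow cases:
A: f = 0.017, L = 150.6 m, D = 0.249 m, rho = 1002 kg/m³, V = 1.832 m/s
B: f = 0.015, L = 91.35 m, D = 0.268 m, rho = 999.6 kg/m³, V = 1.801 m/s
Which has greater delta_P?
delta_P(A) = 17.29 kPa, delta_P(B) = 8.289 kPa. Answer: A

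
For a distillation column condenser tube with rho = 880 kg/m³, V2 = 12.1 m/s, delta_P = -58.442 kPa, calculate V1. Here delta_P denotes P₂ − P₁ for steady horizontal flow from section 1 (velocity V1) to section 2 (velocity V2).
Formula: \Delta P = \frac{1}{2} \rho (V_1^2 - V_2^2)
Substituting knowns: -58.442 = 0.5·880·(V1² − 12.1²)/1000
Solving for V1: V1 = √(12.1² + 2·(-58.442·1000)/880) = 3.686 m/s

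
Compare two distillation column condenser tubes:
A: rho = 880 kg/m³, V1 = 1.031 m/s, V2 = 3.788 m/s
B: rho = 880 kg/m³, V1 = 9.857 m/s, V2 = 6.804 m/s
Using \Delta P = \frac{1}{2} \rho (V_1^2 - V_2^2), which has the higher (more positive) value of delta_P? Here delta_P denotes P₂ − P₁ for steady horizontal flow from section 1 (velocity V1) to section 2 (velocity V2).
delta_P(A) = -5.846 kPa, delta_P(B) = 22.38 kPa. Answer: B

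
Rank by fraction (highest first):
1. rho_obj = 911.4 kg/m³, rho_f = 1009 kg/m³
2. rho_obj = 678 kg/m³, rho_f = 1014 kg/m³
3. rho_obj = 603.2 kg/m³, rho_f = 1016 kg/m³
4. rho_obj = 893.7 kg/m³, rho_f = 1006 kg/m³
Case 1: fraction = 0.9033
Case 2: fraction = 0.6686
Case 3: fraction = 0.5937
Case 4: fraction = 0.8884
Ranking (highest first): 1, 4, 2, 3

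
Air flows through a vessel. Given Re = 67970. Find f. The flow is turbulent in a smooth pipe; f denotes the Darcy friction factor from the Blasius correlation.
Formula: f = \frac{0.316}{Re^{0.25}}
f = 0.316/67970^0.25 = 0.01957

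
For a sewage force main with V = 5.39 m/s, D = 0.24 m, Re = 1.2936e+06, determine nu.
Formula: Re = \frac{V D}{\nu}
Substituting knowns: 1.2936e+06 = 5.39·0.24/nu
Solving for nu: nu = 5.39·0.24/1.2936e+06 = 1.000e-06 m²/s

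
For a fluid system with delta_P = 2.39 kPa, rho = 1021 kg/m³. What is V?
Formula: V = \sqrt{\frac{2 \Delta P}{\rho}}
V = √(2·(2.39·1000)/1021) = 2.164 m/s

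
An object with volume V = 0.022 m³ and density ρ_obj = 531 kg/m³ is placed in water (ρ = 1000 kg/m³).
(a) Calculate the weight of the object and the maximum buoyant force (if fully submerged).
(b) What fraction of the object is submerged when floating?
(a) W=rho_obj*g*V=531*9.81*0.022=114.6 N; F_B(max)=rho*g*V=1000*9.81*0.022=215.8 N
(b) Floating fraction=rho_obj/rho=531/1000=0.531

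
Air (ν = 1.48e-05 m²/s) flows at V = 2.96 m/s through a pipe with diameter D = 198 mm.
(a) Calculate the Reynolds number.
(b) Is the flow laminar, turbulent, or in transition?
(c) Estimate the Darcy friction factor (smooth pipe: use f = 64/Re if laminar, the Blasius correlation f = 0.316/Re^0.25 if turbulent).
(a) Re = V·D/ν = 2.96·0.198/1.48e-05 = 39600
(b) Flow regime: turbulent (Re > 4000)
(c) Friction factor: f = 0.316/Re^0.25 = 0.316/39600^0.25 = 0.0224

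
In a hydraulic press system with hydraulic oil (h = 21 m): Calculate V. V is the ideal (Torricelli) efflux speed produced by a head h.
Formula: V = \sqrt{2 g h}
V = √(2·9.81·21) = 20.3 m/s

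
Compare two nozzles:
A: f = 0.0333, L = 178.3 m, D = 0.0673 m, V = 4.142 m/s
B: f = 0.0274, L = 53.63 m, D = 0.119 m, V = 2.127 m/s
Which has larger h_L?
h_L(A) = 77.14 m, h_L(B) = 2.847 m. Answer: A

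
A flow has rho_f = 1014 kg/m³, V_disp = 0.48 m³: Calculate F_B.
Formula: F_B = \rho_f g V_{disp}
F_B = 1014·9.81·0.48 = 4775 N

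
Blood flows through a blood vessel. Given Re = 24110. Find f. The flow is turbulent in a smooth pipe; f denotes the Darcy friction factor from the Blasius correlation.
Formula: f = \frac{0.316}{Re^{0.25}}
f = 0.316/24110^0.25 = 0.02536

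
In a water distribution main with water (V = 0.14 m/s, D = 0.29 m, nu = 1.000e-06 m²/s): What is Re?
Formula: Re = \frac{V D}{\nu}
Re = 0.14·0.29/1.000e-06 = 40600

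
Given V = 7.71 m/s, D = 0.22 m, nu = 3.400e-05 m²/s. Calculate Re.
Formula: Re = \frac{V D}{\nu}
Re = 7.71·0.22/3.400e-05 = 49888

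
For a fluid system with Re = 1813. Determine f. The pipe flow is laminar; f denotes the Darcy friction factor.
Formula: f = \frac{64}{Re}
f = 64/1813 = 0.0353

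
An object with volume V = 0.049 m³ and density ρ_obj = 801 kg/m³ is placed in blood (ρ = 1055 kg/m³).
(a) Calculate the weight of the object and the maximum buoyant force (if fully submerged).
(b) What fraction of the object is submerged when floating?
(a) W=rho_obj*g*V=801*9.81*0.049=385.0 N; F_B(max)=rho*g*V=1055*9.81*0.049=507.1 N
(b) Floating fraction=rho_obj/rho=801/1055=0.759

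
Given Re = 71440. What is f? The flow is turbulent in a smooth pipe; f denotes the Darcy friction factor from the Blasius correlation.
Formula: f = \frac{0.316}{Re^{0.25}}
f = 0.316/71440^0.25 = 0.01933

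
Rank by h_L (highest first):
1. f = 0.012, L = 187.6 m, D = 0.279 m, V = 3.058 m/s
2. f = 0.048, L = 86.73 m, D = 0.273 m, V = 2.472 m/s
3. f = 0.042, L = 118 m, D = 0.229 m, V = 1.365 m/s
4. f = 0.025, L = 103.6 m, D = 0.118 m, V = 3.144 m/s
Case 1: h_L = 3.846 m
Case 2: h_L = 4.749 m
Case 3: h_L = 2.055 m
Case 4: h_L = 11.06 m
Ranking (highest first): 4, 2, 1, 3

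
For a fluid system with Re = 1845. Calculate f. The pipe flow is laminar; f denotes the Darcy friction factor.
Formula: f = \frac{64}{Re}
f = 64/1845 = 0.03469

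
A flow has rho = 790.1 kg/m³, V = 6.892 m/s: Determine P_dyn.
Formula: P_{dyn} = \frac{1}{2} \rho V^2
P_dyn = 0.5·790.1·6.892²/1000 = 18.76 kPa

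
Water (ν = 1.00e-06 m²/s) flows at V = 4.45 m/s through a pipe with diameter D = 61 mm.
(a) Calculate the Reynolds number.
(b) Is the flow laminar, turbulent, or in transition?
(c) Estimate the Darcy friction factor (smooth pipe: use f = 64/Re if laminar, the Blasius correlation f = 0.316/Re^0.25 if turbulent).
(a) Re = V·D/ν = 4.45·0.061/1.00e-06 = 271450
(b) Flow regime: turbulent (Re > 4000)
(c) Friction factor: f = 0.316/Re^0.25 = 0.316/271450^0.25 = 0.01384 (Blasius is strictly valid for Re ≲ 1e5; used here as the smooth-pipe estimate the problem specifies)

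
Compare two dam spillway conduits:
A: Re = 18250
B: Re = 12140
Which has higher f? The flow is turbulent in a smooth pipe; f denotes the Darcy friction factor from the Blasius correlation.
f(A) = 0.02719, f(B) = 0.0301. Answer: B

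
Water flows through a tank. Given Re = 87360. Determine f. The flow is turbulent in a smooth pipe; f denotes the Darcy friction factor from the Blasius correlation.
Formula: f = \frac{0.316}{Re^{0.25}}
f = 0.316/87360^0.25 = 0.01838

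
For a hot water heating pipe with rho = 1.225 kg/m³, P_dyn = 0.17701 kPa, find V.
Formula: P_{dyn} = \frac{1}{2} \rho V^2
Substituting knowns: 0.17701 = 0.5·1.225·V²/1000
Solving for V: V = √(2·(0.17701·1000)/1.225) = 17 m/s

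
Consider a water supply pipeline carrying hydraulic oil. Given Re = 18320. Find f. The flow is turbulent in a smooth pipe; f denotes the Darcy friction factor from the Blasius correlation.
Formula: f = \frac{0.316}{Re^{0.25}}
f = 0.316/18320^0.25 = 0.02716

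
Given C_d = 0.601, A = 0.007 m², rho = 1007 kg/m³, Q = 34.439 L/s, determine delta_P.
Formula: Q = C_d A \sqrt{\frac{2 \Delta P}{\rho}}
Substituting knowns: 34.439 = 0.601·0.007·√(2·(delta_P·1000)/1007)·1000
Solving for delta_P: delta_P = ((34.439/1000)/(0.601·0.007))²·1007/2/1000 = 33.74 kPa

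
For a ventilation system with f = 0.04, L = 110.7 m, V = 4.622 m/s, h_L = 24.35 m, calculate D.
Formula: h_L = f \frac{L}{D} \frac{V^2}{2g}
Substituting knowns: 24.35 = 0.04·(110.7/D)·4.622²/(2·9.81)
Solving for D: D = 0.04·110.7·4.622²/(2·9.81·24.35) = 0.198 m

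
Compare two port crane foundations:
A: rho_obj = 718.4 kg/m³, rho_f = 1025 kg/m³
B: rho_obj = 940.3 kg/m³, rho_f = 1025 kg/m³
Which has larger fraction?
fraction(A) = 0.7009, fraction(B) = 0.9174. Answer: B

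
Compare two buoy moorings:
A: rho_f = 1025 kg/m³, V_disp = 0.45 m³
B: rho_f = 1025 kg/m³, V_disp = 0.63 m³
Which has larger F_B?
F_B(A) = 4525 N, F_B(B) = 6335 N. Answer: B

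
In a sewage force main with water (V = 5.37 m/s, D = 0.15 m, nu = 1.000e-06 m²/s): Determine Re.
Formula: Re = \frac{V D}{\nu}
Re = 5.37·0.15/1.000e-06 = 805500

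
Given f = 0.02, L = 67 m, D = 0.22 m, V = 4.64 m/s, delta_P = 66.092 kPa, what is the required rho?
Formula: \Delta P = f \frac{L}{D} \frac{\rho V^2}{2}
Substituting knowns: 66.092 = 0.02·(67/0.22)·0.5·rho·4.64²/1000
Solving for rho: rho = (66.092·1000)/(0.02·(67/0.22)·0.5·4.64²) = 1008 kg/m³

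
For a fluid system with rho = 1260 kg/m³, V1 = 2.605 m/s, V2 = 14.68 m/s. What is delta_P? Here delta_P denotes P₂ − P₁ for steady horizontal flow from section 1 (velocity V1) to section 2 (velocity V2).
Formula: \Delta P = \frac{1}{2} \rho (V_1^2 - V_2^2)
delta_P = 0.5·1260·(2.605² − 14.68²)/1000 = -131.5 kPa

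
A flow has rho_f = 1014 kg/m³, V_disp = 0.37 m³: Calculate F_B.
Formula: F_B = \rho_f g V_{disp}
F_B = 1014·9.81·0.37 = 3681 N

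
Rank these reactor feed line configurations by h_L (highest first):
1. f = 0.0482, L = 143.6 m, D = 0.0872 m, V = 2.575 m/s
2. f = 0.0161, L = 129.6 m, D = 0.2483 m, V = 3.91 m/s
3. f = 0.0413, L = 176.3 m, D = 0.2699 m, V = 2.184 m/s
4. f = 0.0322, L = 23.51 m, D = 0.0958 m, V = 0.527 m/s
Case 1: h_L = 26.83 m
Case 2: h_L = 6.548 m
Case 3: h_L = 6.559 m
Case 4: h_L = 0.1119 m
Ranking (highest first): 1, 3, 2, 4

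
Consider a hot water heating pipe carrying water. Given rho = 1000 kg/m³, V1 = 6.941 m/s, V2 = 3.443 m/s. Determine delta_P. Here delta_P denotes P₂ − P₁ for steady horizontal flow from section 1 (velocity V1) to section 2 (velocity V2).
Formula: \Delta P = \frac{1}{2} \rho (V_1^2 - V_2^2)
delta_P = 0.5·1000·(6.941² − 3.443²)/1000 = 18.16 kPa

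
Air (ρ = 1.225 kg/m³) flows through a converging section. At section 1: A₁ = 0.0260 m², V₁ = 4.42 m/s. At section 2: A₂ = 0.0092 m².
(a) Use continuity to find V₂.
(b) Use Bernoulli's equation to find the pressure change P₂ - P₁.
(a) Continuity: A₁V₁=A₂V₂ -> V₂=A₁V₁/A₂=0.0260*4.42/0.0092=12.49 m/s
(b) Bernoulli: P₂-P₁=0.5*rho*(V₁^2-V₂^2)/1000=0.5*1.225*(4.42^2-12.49^2)/1000=-0.08358 kPa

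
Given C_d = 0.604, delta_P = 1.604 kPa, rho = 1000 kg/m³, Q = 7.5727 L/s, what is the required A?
Formula: Q = C_d A \sqrt{\frac{2 \Delta P}{\rho}}
Substituting knowns: 7.5727 = 0.604·A·√(2·(1.604·1000)/1000)·1000
Solving for A: A = (7.5727/1000)/(0.604·√(2·(1.604·1000)/1000)) = 0.007 m²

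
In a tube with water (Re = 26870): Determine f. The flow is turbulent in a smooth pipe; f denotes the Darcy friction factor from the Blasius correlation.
Formula: f = \frac{0.316}{Re^{0.25}}
f = 0.316/26870^0.25 = 0.02468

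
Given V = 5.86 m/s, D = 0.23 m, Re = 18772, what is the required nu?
Formula: Re = \frac{V D}{\nu}
Substituting knowns: 18772 = 5.86·0.23/nu
Solving for nu: nu = 5.86·0.23/18772 = 7.180e-05 m²/s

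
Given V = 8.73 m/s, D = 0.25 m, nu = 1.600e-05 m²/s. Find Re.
Formula: Re = \frac{V D}{\nu}
Re = 8.73·0.25/1.600e-05 = 136406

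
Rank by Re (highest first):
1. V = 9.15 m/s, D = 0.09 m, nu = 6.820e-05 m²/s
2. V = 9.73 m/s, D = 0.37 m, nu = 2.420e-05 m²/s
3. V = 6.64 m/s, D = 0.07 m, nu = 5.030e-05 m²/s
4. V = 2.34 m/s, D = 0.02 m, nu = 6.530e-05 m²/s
Case 1: Re = 12075
Case 2: Re = 148764
Case 3: Re = 9241
Case 4: Re = 716.7
Ranking (highest first): 2, 1, 3, 4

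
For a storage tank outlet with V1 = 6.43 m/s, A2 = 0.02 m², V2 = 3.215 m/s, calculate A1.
Formula: V_2 = \frac{A_1 V_1}{A_2}
Substituting knowns: 3.215 = A1·6.43/0.02
Solving for A1: A1 = 3.215·0.02/6.43 = 0.01 m²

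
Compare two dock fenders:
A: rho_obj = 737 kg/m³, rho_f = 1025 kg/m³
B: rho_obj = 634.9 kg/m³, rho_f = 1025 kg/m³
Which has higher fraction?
fraction(A) = 0.719, fraction(B) = 0.6194. Answer: A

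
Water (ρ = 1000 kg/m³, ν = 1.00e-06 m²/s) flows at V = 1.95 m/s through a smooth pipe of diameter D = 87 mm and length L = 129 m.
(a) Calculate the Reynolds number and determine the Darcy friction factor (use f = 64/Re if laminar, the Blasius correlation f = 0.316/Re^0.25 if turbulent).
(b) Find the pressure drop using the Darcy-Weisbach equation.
(a) Re = V·D/ν = 1.95·0.087/1.00e-06 = 169650 → turbulent (Re > 4000); f = 0.316/Re^0.25 = 0.316/169650^0.25 = 0.01557 (Blasius is strictly valid for Re ≲ 1e5; used here as the smooth-pipe estimate the problem specifies)
(b) Darcy-Weisbach: ΔP = f·(L/D)·½ρV²/1000 = 0.01557·(129/0.087)·½·1000·1.95²/1000 = 43.89 kPa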